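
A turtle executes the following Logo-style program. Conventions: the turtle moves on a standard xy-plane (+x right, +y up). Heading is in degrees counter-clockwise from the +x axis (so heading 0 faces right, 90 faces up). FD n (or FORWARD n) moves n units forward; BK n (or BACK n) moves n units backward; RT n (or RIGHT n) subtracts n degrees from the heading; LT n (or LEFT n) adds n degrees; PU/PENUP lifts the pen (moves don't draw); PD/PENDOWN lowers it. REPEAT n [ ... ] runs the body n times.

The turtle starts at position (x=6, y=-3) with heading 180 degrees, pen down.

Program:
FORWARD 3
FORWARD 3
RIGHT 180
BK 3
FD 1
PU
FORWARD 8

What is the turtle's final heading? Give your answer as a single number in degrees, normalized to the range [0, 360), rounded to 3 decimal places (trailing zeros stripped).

Executing turtle program step by step:
Start: pos=(6,-3), heading=180, pen down
FD 3: (6,-3) -> (3,-3) [heading=180, draw]
FD 3: (3,-3) -> (0,-3) [heading=180, draw]
RT 180: heading 180 -> 0
BK 3: (0,-3) -> (-3,-3) [heading=0, draw]
FD 1: (-3,-3) -> (-2,-3) [heading=0, draw]
PU: pen up
FD 8: (-2,-3) -> (6,-3) [heading=0, move]
Final: pos=(6,-3), heading=0, 4 segment(s) drawn

Answer: 0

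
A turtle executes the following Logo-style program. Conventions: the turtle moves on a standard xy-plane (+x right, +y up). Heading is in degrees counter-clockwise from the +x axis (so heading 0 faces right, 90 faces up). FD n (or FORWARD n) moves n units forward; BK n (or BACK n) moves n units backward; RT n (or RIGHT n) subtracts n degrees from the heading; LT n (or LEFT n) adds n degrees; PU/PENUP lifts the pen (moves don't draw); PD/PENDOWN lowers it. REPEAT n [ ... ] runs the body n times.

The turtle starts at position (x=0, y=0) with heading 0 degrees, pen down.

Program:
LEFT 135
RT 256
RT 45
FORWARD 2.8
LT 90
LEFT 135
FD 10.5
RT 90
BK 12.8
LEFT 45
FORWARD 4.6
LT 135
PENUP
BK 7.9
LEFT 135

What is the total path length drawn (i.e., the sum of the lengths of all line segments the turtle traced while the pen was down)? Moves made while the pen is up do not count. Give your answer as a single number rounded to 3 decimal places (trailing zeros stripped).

Answer: 30.7

Derivation:
Executing turtle program step by step:
Start: pos=(0,0), heading=0, pen down
LT 135: heading 0 -> 135
RT 256: heading 135 -> 239
RT 45: heading 239 -> 194
FD 2.8: (0,0) -> (-2.717,-0.677) [heading=194, draw]
LT 90: heading 194 -> 284
LT 135: heading 284 -> 59
FD 10.5: (-2.717,-0.677) -> (2.691,8.323) [heading=59, draw]
RT 90: heading 59 -> 329
BK 12.8: (2.691,8.323) -> (-8.281,14.915) [heading=329, draw]
LT 45: heading 329 -> 14
FD 4.6: (-8.281,14.915) -> (-3.817,16.028) [heading=14, draw]
LT 135: heading 14 -> 149
PU: pen up
BK 7.9: (-3.817,16.028) -> (2.954,11.959) [heading=149, move]
LT 135: heading 149 -> 284
Final: pos=(2.954,11.959), heading=284, 4 segment(s) drawn

Segment lengths:
  seg 1: (0,0) -> (-2.717,-0.677), length = 2.8
  seg 2: (-2.717,-0.677) -> (2.691,8.323), length = 10.5
  seg 3: (2.691,8.323) -> (-8.281,14.915), length = 12.8
  seg 4: (-8.281,14.915) -> (-3.817,16.028), length = 4.6
Total = 30.7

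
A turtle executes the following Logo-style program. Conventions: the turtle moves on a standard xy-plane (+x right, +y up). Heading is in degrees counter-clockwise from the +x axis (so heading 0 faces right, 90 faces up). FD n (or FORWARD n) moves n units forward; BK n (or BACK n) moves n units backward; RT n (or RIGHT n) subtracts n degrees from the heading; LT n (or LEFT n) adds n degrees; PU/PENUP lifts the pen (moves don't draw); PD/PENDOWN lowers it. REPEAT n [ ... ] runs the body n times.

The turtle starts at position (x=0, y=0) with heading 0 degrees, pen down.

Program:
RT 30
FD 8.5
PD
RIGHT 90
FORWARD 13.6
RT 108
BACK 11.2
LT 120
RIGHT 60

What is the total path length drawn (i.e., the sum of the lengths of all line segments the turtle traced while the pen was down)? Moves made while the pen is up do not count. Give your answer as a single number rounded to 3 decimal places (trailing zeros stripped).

Executing turtle program step by step:
Start: pos=(0,0), heading=0, pen down
RT 30: heading 0 -> 330
FD 8.5: (0,0) -> (7.361,-4.25) [heading=330, draw]
PD: pen down
RT 90: heading 330 -> 240
FD 13.6: (7.361,-4.25) -> (0.561,-16.028) [heading=240, draw]
RT 108: heading 240 -> 132
BK 11.2: (0.561,-16.028) -> (8.055,-24.351) [heading=132, draw]
LT 120: heading 132 -> 252
RT 60: heading 252 -> 192
Final: pos=(8.055,-24.351), heading=192, 3 segment(s) drawn

Segment lengths:
  seg 1: (0,0) -> (7.361,-4.25), length = 8.5
  seg 2: (7.361,-4.25) -> (0.561,-16.028), length = 13.6
  seg 3: (0.561,-16.028) -> (8.055,-24.351), length = 11.2
Total = 33.3

Answer: 33.3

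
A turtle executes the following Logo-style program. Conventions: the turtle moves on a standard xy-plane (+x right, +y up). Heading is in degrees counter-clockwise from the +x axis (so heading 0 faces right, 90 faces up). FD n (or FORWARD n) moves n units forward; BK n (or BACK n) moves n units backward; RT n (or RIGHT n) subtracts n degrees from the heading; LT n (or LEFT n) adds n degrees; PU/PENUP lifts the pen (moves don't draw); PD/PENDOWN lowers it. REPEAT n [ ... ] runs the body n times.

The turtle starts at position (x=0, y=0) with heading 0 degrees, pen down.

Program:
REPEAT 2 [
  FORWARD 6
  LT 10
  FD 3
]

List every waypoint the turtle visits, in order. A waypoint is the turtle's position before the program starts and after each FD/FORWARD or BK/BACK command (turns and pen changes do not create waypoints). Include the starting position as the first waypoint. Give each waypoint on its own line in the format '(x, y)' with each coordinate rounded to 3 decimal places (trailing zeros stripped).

Answer: (0, 0)
(6, 0)
(8.954, 0.521)
(14.863, 1.563)
(17.682, 2.589)

Derivation:
Executing turtle program step by step:
Start: pos=(0,0), heading=0, pen down
REPEAT 2 [
  -- iteration 1/2 --
  FD 6: (0,0) -> (6,0) [heading=0, draw]
  LT 10: heading 0 -> 10
  FD 3: (6,0) -> (8.954,0.521) [heading=10, draw]
  -- iteration 2/2 --
  FD 6: (8.954,0.521) -> (14.863,1.563) [heading=10, draw]
  LT 10: heading 10 -> 20
  FD 3: (14.863,1.563) -> (17.682,2.589) [heading=20, draw]
]
Final: pos=(17.682,2.589), heading=20, 4 segment(s) drawn
Waypoints (5 total):
(0, 0)
(6, 0)
(8.954, 0.521)
(14.863, 1.563)
(17.682, 2.589)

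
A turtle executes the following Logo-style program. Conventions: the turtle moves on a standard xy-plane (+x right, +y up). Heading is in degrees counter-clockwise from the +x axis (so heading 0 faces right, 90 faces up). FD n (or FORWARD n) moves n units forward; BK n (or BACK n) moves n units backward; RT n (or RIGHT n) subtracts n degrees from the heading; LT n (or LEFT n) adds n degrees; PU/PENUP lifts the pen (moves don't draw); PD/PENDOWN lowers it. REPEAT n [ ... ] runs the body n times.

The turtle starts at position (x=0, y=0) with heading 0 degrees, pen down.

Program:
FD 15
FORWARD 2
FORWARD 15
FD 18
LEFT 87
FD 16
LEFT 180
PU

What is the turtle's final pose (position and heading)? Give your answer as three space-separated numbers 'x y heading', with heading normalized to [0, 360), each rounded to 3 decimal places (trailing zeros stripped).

Answer: 50.837 15.978 267

Derivation:
Executing turtle program step by step:
Start: pos=(0,0), heading=0, pen down
FD 15: (0,0) -> (15,0) [heading=0, draw]
FD 2: (15,0) -> (17,0) [heading=0, draw]
FD 15: (17,0) -> (32,0) [heading=0, draw]
FD 18: (32,0) -> (50,0) [heading=0, draw]
LT 87: heading 0 -> 87
FD 16: (50,0) -> (50.837,15.978) [heading=87, draw]
LT 180: heading 87 -> 267
PU: pen up
Final: pos=(50.837,15.978), heading=267, 5 segment(s) drawn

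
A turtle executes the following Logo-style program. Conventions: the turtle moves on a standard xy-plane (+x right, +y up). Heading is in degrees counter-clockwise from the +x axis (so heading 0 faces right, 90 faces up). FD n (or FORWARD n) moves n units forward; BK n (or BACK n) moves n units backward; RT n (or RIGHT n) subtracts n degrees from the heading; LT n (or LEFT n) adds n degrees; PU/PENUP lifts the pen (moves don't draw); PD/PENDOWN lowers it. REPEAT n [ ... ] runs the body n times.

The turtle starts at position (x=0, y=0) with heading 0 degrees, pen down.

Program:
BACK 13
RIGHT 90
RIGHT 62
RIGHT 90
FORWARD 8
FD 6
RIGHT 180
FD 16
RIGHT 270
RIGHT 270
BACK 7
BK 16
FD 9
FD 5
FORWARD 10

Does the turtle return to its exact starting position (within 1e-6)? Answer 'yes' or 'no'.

Answer: no

Derivation:
Executing turtle program step by step:
Start: pos=(0,0), heading=0, pen down
BK 13: (0,0) -> (-13,0) [heading=0, draw]
RT 90: heading 0 -> 270
RT 62: heading 270 -> 208
RT 90: heading 208 -> 118
FD 8: (-13,0) -> (-16.756,7.064) [heading=118, draw]
FD 6: (-16.756,7.064) -> (-19.573,12.361) [heading=118, draw]
RT 180: heading 118 -> 298
FD 16: (-19.573,12.361) -> (-12.061,-1.766) [heading=298, draw]
RT 270: heading 298 -> 28
RT 270: heading 28 -> 118
BK 7: (-12.061,-1.766) -> (-8.775,-7.947) [heading=118, draw]
BK 16: (-8.775,-7.947) -> (-1.263,-22.074) [heading=118, draw]
FD 9: (-1.263,-22.074) -> (-5.488,-14.127) [heading=118, draw]
FD 5: (-5.488,-14.127) -> (-7.836,-9.712) [heading=118, draw]
FD 10: (-7.836,-9.712) -> (-12.531,-0.883) [heading=118, draw]
Final: pos=(-12.531,-0.883), heading=118, 9 segment(s) drawn

Start position: (0, 0)
Final position: (-12.531, -0.883)
Distance = 12.562; >= 1e-6 -> NOT closed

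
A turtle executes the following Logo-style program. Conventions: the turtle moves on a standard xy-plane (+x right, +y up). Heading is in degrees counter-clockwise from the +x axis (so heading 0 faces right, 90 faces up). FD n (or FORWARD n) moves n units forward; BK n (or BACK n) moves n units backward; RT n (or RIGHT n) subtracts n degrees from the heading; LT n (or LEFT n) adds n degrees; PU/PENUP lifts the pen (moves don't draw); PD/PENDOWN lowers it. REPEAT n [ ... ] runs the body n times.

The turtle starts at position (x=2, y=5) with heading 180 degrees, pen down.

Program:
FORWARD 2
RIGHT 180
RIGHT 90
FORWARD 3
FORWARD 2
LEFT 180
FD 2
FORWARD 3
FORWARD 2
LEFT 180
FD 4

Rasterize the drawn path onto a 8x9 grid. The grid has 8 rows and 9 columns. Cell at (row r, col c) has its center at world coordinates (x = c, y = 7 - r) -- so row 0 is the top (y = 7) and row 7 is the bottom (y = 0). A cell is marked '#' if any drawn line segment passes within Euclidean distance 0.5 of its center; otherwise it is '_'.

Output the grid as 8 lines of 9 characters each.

Segment 0: (2,5) -> (0,5)
Segment 1: (0,5) -> (0,2)
Segment 2: (0,2) -> (0,0)
Segment 3: (0,0) -> (0,2)
Segment 4: (0,2) -> (0,5)
Segment 5: (0,5) -> (0,7)
Segment 6: (0,7) -> (0,3)

Answer: #________
#________
###______
#________
#________
#________
#________
#________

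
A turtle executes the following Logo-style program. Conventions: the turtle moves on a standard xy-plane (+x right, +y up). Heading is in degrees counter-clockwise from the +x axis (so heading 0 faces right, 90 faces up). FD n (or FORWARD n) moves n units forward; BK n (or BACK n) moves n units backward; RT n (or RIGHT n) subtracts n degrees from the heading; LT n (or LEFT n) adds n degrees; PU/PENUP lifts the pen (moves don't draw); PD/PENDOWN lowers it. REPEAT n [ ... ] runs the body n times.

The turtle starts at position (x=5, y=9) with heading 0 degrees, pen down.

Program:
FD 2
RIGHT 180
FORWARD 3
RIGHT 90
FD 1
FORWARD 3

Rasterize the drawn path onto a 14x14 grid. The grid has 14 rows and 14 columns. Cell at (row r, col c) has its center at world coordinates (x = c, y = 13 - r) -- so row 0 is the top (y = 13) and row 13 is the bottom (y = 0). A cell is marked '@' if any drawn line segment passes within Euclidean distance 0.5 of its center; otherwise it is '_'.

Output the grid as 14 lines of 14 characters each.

Segment 0: (5,9) -> (7,9)
Segment 1: (7,9) -> (4,9)
Segment 2: (4,9) -> (4,10)
Segment 3: (4,10) -> (4,13)

Answer: ____@_________
____@_________
____@_________
____@_________
____@@@@______
______________
______________
______________
______________
______________
______________
______________
______________
______________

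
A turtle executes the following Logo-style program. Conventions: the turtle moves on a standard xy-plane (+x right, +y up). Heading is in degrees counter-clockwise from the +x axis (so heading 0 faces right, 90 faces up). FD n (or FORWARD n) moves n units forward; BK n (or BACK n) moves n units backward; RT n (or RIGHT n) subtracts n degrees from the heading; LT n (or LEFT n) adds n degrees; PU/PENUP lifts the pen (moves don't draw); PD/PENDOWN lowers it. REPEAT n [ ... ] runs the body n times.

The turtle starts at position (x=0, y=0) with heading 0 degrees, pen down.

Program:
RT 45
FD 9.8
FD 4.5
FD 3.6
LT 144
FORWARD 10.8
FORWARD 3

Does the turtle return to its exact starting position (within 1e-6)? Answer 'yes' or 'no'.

Executing turtle program step by step:
Start: pos=(0,0), heading=0, pen down
RT 45: heading 0 -> 315
FD 9.8: (0,0) -> (6.93,-6.93) [heading=315, draw]
FD 4.5: (6.93,-6.93) -> (10.112,-10.112) [heading=315, draw]
FD 3.6: (10.112,-10.112) -> (12.657,-12.657) [heading=315, draw]
LT 144: heading 315 -> 99
FD 10.8: (12.657,-12.657) -> (10.968,-1.99) [heading=99, draw]
FD 3: (10.968,-1.99) -> (10.498,0.973) [heading=99, draw]
Final: pos=(10.498,0.973), heading=99, 5 segment(s) drawn

Start position: (0, 0)
Final position: (10.498, 0.973)
Distance = 10.543; >= 1e-6 -> NOT closed

Answer: no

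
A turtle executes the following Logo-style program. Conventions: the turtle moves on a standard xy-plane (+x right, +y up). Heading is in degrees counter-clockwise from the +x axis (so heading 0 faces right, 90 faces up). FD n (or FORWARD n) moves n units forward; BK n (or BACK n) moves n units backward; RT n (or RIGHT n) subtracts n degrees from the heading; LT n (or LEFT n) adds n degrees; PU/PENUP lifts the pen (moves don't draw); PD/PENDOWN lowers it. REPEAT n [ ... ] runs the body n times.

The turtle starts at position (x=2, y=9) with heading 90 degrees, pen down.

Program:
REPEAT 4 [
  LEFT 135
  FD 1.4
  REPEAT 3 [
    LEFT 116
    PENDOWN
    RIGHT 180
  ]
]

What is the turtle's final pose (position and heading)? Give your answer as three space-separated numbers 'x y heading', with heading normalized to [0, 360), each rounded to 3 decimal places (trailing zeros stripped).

Executing turtle program step by step:
Start: pos=(2,9), heading=90, pen down
REPEAT 4 [
  -- iteration 1/4 --
  LT 135: heading 90 -> 225
  FD 1.4: (2,9) -> (1.01,8.01) [heading=225, draw]
  REPEAT 3 [
    -- iteration 1/3 --
    LT 116: heading 225 -> 341
    PD: pen down
    RT 180: heading 341 -> 161
    -- iteration 2/3 --
    LT 116: heading 161 -> 277
    PD: pen down
    RT 180: heading 277 -> 97
    -- iteration 3/3 --
    LT 116: heading 97 -> 213
    PD: pen down
    RT 180: heading 213 -> 33
  ]
  -- iteration 2/4 --
  LT 135: heading 33 -> 168
  FD 1.4: (1.01,8.01) -> (-0.359,8.301) [heading=168, draw]
  REPEAT 3 [
    -- iteration 1/3 --
    LT 116: heading 168 -> 284
    PD: pen down
    RT 180: heading 284 -> 104
    -- iteration 2/3 --
    LT 116: heading 104 -> 220
    PD: pen down
    RT 180: heading 220 -> 40
    -- iteration 3/3 --
    LT 116: heading 40 -> 156
    PD: pen down
    RT 180: heading 156 -> 336
  ]
  -- iteration 3/4 --
  LT 135: heading 336 -> 111
  FD 1.4: (-0.359,8.301) -> (-0.861,9.608) [heading=111, draw]
  REPEAT 3 [
    -- iteration 1/3 --
    LT 116: heading 111 -> 227
    PD: pen down
    RT 180: heading 227 -> 47
    -- iteration 2/3 --
    LT 116: heading 47 -> 163
    PD: pen down
    RT 180: heading 163 -> 343
    -- iteration 3/3 --
    LT 116: heading 343 -> 99
    PD: pen down
    RT 180: heading 99 -> 279
  ]
  -- iteration 4/4 --
  LT 135: heading 279 -> 54
  FD 1.4: (-0.861,9.608) -> (-0.038,10.741) [heading=54, draw]
  REPEAT 3 [
    -- iteration 1/3 --
    LT 116: heading 54 -> 170
    PD: pen down
    RT 180: heading 170 -> 350
    -- iteration 2/3 --
    LT 116: heading 350 -> 106
    PD: pen down
    RT 180: heading 106 -> 286
    -- iteration 3/3 --
    LT 116: heading 286 -> 42
    PD: pen down
    RT 180: heading 42 -> 222
  ]
]
Final: pos=(-0.038,10.741), heading=222, 4 segment(s) drawn

Answer: -0.038 10.741 222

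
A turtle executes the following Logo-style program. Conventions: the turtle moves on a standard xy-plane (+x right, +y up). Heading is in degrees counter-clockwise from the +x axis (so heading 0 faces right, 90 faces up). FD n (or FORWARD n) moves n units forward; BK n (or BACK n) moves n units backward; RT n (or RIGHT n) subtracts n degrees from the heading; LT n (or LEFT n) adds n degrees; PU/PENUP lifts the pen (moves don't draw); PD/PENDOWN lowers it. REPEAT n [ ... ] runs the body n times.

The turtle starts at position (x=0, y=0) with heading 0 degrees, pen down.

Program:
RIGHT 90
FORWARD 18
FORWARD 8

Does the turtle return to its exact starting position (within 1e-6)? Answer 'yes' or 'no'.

Answer: no

Derivation:
Executing turtle program step by step:
Start: pos=(0,0), heading=0, pen down
RT 90: heading 0 -> 270
FD 18: (0,0) -> (0,-18) [heading=270, draw]
FD 8: (0,-18) -> (0,-26) [heading=270, draw]
Final: pos=(0,-26), heading=270, 2 segment(s) drawn

Start position: (0, 0)
Final position: (0, -26)
Distance = 26; >= 1e-6 -> NOT closed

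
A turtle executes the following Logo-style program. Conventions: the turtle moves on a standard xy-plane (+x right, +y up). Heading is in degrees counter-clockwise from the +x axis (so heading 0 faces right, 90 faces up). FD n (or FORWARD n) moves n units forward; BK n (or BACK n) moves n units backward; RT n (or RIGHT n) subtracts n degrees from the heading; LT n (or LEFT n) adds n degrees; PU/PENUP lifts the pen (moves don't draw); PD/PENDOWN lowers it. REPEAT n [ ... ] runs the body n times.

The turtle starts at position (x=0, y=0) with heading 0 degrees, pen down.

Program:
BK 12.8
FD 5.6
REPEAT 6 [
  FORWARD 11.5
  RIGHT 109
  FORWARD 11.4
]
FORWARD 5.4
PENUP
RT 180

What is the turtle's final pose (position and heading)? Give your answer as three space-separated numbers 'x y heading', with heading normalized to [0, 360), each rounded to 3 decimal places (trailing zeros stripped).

Answer: -12.435 0.042 246

Derivation:
Executing turtle program step by step:
Start: pos=(0,0), heading=0, pen down
BK 12.8: (0,0) -> (-12.8,0) [heading=0, draw]
FD 5.6: (-12.8,0) -> (-7.2,0) [heading=0, draw]
REPEAT 6 [
  -- iteration 1/6 --
  FD 11.5: (-7.2,0) -> (4.3,0) [heading=0, draw]
  RT 109: heading 0 -> 251
  FD 11.4: (4.3,0) -> (0.589,-10.779) [heading=251, draw]
  -- iteration 2/6 --
  FD 11.5: (0.589,-10.779) -> (-3.156,-21.652) [heading=251, draw]
  RT 109: heading 251 -> 142
  FD 11.4: (-3.156,-21.652) -> (-12.139,-14.634) [heading=142, draw]
  -- iteration 3/6 --
  FD 11.5: (-12.139,-14.634) -> (-21.201,-7.554) [heading=142, draw]
  RT 109: heading 142 -> 33
  FD 11.4: (-21.201,-7.554) -> (-11.64,-1.345) [heading=33, draw]
  -- iteration 4/6 --
  FD 11.5: (-11.64,-1.345) -> (-1.995,4.919) [heading=33, draw]
  RT 109: heading 33 -> 284
  FD 11.4: (-1.995,4.919) -> (0.763,-6.143) [heading=284, draw]
  -- iteration 5/6 --
  FD 11.5: (0.763,-6.143) -> (3.545,-17.301) [heading=284, draw]
  RT 109: heading 284 -> 175
  FD 11.4: (3.545,-17.301) -> (-7.812,-16.308) [heading=175, draw]
  -- iteration 6/6 --
  FD 11.5: (-7.812,-16.308) -> (-19.268,-15.305) [heading=175, draw]
  RT 109: heading 175 -> 66
  FD 11.4: (-19.268,-15.305) -> (-14.631,-4.891) [heading=66, draw]
]
FD 5.4: (-14.631,-4.891) -> (-12.435,0.042) [heading=66, draw]
PU: pen up
RT 180: heading 66 -> 246
Final: pos=(-12.435,0.042), heading=246, 15 segment(s) drawn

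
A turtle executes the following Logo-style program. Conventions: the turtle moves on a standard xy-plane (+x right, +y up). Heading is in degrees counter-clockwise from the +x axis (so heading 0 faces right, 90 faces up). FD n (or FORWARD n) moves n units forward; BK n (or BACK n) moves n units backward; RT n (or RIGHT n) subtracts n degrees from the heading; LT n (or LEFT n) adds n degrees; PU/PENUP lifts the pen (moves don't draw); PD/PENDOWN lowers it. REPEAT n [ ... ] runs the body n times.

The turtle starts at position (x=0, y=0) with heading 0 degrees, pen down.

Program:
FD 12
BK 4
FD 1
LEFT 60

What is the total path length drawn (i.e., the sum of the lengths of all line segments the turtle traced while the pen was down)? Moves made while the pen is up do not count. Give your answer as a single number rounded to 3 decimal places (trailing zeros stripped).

Executing turtle program step by step:
Start: pos=(0,0), heading=0, pen down
FD 12: (0,0) -> (12,0) [heading=0, draw]
BK 4: (12,0) -> (8,0) [heading=0, draw]
FD 1: (8,0) -> (9,0) [heading=0, draw]
LT 60: heading 0 -> 60
Final: pos=(9,0), heading=60, 3 segment(s) drawn

Segment lengths:
  seg 1: (0,0) -> (12,0), length = 12
  seg 2: (12,0) -> (8,0), length = 4
  seg 3: (8,0) -> (9,0), length = 1
Total = 17

Answer: 17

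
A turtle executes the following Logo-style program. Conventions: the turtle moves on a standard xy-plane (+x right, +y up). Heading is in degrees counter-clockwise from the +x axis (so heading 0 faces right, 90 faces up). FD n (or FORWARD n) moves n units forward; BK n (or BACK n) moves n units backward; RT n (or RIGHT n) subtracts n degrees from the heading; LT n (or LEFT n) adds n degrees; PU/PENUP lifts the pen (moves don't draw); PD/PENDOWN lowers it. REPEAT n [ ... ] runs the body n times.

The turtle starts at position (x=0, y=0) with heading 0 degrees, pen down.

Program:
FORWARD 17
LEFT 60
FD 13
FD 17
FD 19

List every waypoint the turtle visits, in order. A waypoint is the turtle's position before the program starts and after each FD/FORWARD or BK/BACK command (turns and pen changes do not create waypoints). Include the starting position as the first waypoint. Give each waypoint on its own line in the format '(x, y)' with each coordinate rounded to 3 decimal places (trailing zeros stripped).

Answer: (0, 0)
(17, 0)
(23.5, 11.258)
(32, 25.981)
(41.5, 42.435)

Derivation:
Executing turtle program step by step:
Start: pos=(0,0), heading=0, pen down
FD 17: (0,0) -> (17,0) [heading=0, draw]
LT 60: heading 0 -> 60
FD 13: (17,0) -> (23.5,11.258) [heading=60, draw]
FD 17: (23.5,11.258) -> (32,25.981) [heading=60, draw]
FD 19: (32,25.981) -> (41.5,42.435) [heading=60, draw]
Final: pos=(41.5,42.435), heading=60, 4 segment(s) drawn
Waypoints (5 total):
(0, 0)
(17, 0)
(23.5, 11.258)
(32, 25.981)
(41.5, 42.435)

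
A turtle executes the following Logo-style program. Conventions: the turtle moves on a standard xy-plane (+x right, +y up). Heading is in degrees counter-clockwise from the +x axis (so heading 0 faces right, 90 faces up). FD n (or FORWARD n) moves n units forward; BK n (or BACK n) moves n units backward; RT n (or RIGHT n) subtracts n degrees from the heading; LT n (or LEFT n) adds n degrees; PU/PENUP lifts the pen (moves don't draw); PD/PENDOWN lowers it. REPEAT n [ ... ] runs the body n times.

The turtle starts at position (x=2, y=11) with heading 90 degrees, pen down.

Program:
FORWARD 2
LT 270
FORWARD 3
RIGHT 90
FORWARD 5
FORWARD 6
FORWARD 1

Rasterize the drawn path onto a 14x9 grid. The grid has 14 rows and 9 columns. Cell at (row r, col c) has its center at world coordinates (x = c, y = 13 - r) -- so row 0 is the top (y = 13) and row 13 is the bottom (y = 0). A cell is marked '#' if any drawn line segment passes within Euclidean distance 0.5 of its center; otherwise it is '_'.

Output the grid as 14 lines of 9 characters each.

Answer: __####___
__#__#___
__#__#___
_____#___
_____#___
_____#___
_____#___
_____#___
_____#___
_____#___
_____#___
_____#___
_____#___
_________

Derivation:
Segment 0: (2,11) -> (2,13)
Segment 1: (2,13) -> (5,13)
Segment 2: (5,13) -> (5,8)
Segment 3: (5,8) -> (5,2)
Segment 4: (5,2) -> (5,1)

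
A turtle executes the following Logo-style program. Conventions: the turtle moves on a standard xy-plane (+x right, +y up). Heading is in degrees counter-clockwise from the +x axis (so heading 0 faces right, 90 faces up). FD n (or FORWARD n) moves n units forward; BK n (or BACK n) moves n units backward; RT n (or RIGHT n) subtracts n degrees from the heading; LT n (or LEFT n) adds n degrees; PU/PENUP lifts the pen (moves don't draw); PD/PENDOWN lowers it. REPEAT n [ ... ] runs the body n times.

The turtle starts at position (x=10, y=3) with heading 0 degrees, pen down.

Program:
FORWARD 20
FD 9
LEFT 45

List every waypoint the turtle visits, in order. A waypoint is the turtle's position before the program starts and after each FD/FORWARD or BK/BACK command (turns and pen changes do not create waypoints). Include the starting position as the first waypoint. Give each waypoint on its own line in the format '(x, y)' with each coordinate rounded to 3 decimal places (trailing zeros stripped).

Executing turtle program step by step:
Start: pos=(10,3), heading=0, pen down
FD 20: (10,3) -> (30,3) [heading=0, draw]
FD 9: (30,3) -> (39,3) [heading=0, draw]
LT 45: heading 0 -> 45
Final: pos=(39,3), heading=45, 2 segment(s) drawn
Waypoints (3 total):
(10, 3)
(30, 3)
(39, 3)

Answer: (10, 3)
(30, 3)
(39, 3)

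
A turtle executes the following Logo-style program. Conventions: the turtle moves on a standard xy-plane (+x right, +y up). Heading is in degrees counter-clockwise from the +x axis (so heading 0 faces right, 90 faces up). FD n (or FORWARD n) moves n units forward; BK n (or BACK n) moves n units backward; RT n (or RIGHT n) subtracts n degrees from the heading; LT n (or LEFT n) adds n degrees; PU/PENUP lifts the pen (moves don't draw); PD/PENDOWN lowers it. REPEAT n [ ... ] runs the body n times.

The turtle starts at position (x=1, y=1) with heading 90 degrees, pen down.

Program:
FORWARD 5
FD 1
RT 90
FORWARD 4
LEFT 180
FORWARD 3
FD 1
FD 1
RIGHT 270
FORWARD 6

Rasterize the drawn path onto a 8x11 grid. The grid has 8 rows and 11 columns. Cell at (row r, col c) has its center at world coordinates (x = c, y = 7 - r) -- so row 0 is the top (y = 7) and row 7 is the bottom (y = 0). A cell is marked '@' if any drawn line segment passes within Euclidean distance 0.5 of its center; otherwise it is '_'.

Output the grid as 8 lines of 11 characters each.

Segment 0: (1,1) -> (1,6)
Segment 1: (1,6) -> (1,7)
Segment 2: (1,7) -> (5,7)
Segment 3: (5,7) -> (2,7)
Segment 4: (2,7) -> (1,7)
Segment 5: (1,7) -> (0,7)
Segment 6: (0,7) -> (0,1)

Answer: @@@@@@_____
@@_________
@@_________
@@_________
@@_________
@@_________
@@_________
___________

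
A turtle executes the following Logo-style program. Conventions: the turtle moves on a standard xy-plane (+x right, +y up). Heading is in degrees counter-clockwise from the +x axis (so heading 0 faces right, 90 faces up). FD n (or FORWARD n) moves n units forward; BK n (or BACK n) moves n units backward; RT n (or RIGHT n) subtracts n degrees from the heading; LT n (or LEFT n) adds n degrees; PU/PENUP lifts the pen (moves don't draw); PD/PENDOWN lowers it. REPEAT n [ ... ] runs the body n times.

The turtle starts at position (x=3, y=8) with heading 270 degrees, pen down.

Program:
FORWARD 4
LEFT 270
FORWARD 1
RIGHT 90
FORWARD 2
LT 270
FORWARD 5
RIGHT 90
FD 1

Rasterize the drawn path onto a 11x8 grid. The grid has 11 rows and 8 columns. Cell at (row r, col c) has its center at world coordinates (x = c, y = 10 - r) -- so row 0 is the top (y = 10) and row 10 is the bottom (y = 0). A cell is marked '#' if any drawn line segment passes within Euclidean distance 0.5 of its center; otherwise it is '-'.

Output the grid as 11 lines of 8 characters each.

Segment 0: (3,8) -> (3,4)
Segment 1: (3,4) -> (2,4)
Segment 2: (2,4) -> (2,6)
Segment 3: (2,6) -> (7,6)
Segment 4: (7,6) -> (7,5)

Answer: --------
--------
---#----
---#----
--######
--##---#
--##----
--------
--------
--------
--------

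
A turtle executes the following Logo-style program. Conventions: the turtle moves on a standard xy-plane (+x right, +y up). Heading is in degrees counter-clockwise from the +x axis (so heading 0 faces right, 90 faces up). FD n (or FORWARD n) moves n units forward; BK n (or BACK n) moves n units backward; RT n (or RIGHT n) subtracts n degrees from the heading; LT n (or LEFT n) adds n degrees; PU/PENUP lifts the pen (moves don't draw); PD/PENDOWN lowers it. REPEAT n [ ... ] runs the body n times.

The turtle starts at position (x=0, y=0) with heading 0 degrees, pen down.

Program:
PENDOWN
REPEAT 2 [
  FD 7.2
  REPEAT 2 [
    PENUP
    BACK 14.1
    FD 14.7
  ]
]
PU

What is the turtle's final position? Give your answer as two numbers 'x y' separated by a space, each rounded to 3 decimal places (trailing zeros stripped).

Answer: 16.8 0

Derivation:
Executing turtle program step by step:
Start: pos=(0,0), heading=0, pen down
PD: pen down
REPEAT 2 [
  -- iteration 1/2 --
  FD 7.2: (0,0) -> (7.2,0) [heading=0, draw]
  REPEAT 2 [
    -- iteration 1/2 --
    PU: pen up
    BK 14.1: (7.2,0) -> (-6.9,0) [heading=0, move]
    FD 14.7: (-6.9,0) -> (7.8,0) [heading=0, move]
    -- iteration 2/2 --
    PU: pen up
    BK 14.1: (7.8,0) -> (-6.3,0) [heading=0, move]
    FD 14.7: (-6.3,0) -> (8.4,0) [heading=0, move]
  ]
  -- iteration 2/2 --
  FD 7.2: (8.4,0) -> (15.6,0) [heading=0, move]
  REPEAT 2 [
    -- iteration 1/2 --
    PU: pen up
    BK 14.1: (15.6,0) -> (1.5,0) [heading=0, move]
    FD 14.7: (1.5,0) -> (16.2,0) [heading=0, move]
    -- iteration 2/2 --
    PU: pen up
    BK 14.1: (16.2,0) -> (2.1,0) [heading=0, move]
    FD 14.7: (2.1,0) -> (16.8,0) [heading=0, move]
  ]
]
PU: pen up
Final: pos=(16.8,0), heading=0, 1 segment(s) drawn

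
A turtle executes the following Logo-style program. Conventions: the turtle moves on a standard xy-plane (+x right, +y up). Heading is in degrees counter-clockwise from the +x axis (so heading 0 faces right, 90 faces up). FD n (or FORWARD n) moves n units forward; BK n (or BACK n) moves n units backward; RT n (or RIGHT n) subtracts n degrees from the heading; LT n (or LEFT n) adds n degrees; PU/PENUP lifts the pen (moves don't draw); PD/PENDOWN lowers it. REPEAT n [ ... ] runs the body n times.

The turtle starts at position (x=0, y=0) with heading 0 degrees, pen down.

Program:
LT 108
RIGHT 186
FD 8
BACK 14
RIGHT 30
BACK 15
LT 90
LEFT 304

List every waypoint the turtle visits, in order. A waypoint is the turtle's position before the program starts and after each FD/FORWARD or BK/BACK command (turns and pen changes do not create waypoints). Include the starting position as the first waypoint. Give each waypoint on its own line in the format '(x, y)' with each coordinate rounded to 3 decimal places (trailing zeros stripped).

Executing turtle program step by step:
Start: pos=(0,0), heading=0, pen down
LT 108: heading 0 -> 108
RT 186: heading 108 -> 282
FD 8: (0,0) -> (1.663,-7.825) [heading=282, draw]
BK 14: (1.663,-7.825) -> (-1.247,5.869) [heading=282, draw]
RT 30: heading 282 -> 252
BK 15: (-1.247,5.869) -> (3.388,20.135) [heading=252, draw]
LT 90: heading 252 -> 342
LT 304: heading 342 -> 286
Final: pos=(3.388,20.135), heading=286, 3 segment(s) drawn
Waypoints (4 total):
(0, 0)
(1.663, -7.825)
(-1.247, 5.869)
(3.388, 20.135)

Answer: (0, 0)
(1.663, -7.825)
(-1.247, 5.869)
(3.388, 20.135)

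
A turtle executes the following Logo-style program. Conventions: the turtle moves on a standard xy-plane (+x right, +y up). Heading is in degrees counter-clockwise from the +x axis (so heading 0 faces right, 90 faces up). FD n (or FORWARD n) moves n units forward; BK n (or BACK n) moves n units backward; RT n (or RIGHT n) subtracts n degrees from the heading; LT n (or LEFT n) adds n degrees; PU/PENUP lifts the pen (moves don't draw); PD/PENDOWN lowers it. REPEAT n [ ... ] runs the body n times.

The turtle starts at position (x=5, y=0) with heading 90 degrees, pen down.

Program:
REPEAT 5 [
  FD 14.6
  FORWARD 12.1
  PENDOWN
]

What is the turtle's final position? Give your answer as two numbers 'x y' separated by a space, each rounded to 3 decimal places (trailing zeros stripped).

Executing turtle program step by step:
Start: pos=(5,0), heading=90, pen down
REPEAT 5 [
  -- iteration 1/5 --
  FD 14.6: (5,0) -> (5,14.6) [heading=90, draw]
  FD 12.1: (5,14.6) -> (5,26.7) [heading=90, draw]
  PD: pen down
  -- iteration 2/5 --
  FD 14.6: (5,26.7) -> (5,41.3) [heading=90, draw]
  FD 12.1: (5,41.3) -> (5,53.4) [heading=90, draw]
  PD: pen down
  -- iteration 3/5 --
  FD 14.6: (5,53.4) -> (5,68) [heading=90, draw]
  FD 12.1: (5,68) -> (5,80.1) [heading=90, draw]
  PD: pen down
  -- iteration 4/5 --
  FD 14.6: (5,80.1) -> (5,94.7) [heading=90, draw]
  FD 12.1: (5,94.7) -> (5,106.8) [heading=90, draw]
  PD: pen down
  -- iteration 5/5 --
  FD 14.6: (5,106.8) -> (5,121.4) [heading=90, draw]
  FD 12.1: (5,121.4) -> (5,133.5) [heading=90, draw]
  PD: pen down
]
Final: pos=(5,133.5), heading=90, 10 segment(s) drawn

Answer: 5 133.5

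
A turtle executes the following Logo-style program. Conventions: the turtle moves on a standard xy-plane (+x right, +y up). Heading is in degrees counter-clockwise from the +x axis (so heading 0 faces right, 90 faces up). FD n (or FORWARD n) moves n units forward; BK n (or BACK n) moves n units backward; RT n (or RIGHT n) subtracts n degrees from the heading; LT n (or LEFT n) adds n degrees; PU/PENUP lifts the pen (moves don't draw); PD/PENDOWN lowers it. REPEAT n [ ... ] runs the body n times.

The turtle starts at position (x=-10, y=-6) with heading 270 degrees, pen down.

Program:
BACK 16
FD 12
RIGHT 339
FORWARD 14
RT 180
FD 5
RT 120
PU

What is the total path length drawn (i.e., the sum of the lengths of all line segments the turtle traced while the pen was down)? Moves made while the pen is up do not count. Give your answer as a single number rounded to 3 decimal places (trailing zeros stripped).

Answer: 47

Derivation:
Executing turtle program step by step:
Start: pos=(-10,-6), heading=270, pen down
BK 16: (-10,-6) -> (-10,10) [heading=270, draw]
FD 12: (-10,10) -> (-10,-2) [heading=270, draw]
RT 339: heading 270 -> 291
FD 14: (-10,-2) -> (-4.983,-15.07) [heading=291, draw]
RT 180: heading 291 -> 111
FD 5: (-4.983,-15.07) -> (-6.775,-10.402) [heading=111, draw]
RT 120: heading 111 -> 351
PU: pen up
Final: pos=(-6.775,-10.402), heading=351, 4 segment(s) drawn

Segment lengths:
  seg 1: (-10,-6) -> (-10,10), length = 16
  seg 2: (-10,10) -> (-10,-2), length = 12
  seg 3: (-10,-2) -> (-4.983,-15.07), length = 14
  seg 4: (-4.983,-15.07) -> (-6.775,-10.402), length = 5
Total = 47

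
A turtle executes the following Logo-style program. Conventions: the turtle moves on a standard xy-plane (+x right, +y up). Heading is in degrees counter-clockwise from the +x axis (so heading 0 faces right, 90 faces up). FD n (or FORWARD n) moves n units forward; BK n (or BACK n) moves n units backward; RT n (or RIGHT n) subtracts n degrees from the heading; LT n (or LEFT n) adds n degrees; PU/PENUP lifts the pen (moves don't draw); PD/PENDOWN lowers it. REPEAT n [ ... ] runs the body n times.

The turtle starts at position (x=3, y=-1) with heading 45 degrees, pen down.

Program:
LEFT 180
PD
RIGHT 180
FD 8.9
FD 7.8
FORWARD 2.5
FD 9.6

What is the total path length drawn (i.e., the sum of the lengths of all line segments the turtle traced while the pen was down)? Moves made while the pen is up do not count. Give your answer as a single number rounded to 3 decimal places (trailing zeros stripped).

Executing turtle program step by step:
Start: pos=(3,-1), heading=45, pen down
LT 180: heading 45 -> 225
PD: pen down
RT 180: heading 225 -> 45
FD 8.9: (3,-1) -> (9.293,5.293) [heading=45, draw]
FD 7.8: (9.293,5.293) -> (14.809,10.809) [heading=45, draw]
FD 2.5: (14.809,10.809) -> (16.576,12.576) [heading=45, draw]
FD 9.6: (16.576,12.576) -> (23.365,19.365) [heading=45, draw]
Final: pos=(23.365,19.365), heading=45, 4 segment(s) drawn

Segment lengths:
  seg 1: (3,-1) -> (9.293,5.293), length = 8.9
  seg 2: (9.293,5.293) -> (14.809,10.809), length = 7.8
  seg 3: (14.809,10.809) -> (16.576,12.576), length = 2.5
  seg 4: (16.576,12.576) -> (23.365,19.365), length = 9.6
Total = 28.8

Answer: 28.8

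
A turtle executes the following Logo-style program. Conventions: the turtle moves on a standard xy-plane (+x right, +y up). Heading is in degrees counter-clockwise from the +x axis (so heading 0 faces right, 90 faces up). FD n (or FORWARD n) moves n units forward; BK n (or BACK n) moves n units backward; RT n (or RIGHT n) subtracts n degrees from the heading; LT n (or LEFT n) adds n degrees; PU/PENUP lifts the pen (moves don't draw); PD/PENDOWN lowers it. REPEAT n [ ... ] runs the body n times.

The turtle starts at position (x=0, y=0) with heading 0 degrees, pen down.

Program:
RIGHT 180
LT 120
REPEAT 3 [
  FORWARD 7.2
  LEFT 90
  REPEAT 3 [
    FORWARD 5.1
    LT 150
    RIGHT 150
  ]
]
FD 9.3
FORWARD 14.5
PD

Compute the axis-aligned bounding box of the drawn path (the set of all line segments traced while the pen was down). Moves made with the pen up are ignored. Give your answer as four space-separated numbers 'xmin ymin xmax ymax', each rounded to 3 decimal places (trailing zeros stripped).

Executing turtle program step by step:
Start: pos=(0,0), heading=0, pen down
RT 180: heading 0 -> 180
LT 120: heading 180 -> 300
REPEAT 3 [
  -- iteration 1/3 --
  FD 7.2: (0,0) -> (3.6,-6.235) [heading=300, draw]
  LT 90: heading 300 -> 30
  REPEAT 3 [
    -- iteration 1/3 --
    FD 5.1: (3.6,-6.235) -> (8.017,-3.685) [heading=30, draw]
    LT 150: heading 30 -> 180
    RT 150: heading 180 -> 30
    -- iteration 2/3 --
    FD 5.1: (8.017,-3.685) -> (12.433,-1.135) [heading=30, draw]
    LT 150: heading 30 -> 180
    RT 150: heading 180 -> 30
    -- iteration 3/3 --
    FD 5.1: (12.433,-1.135) -> (16.85,1.415) [heading=30, draw]
    LT 150: heading 30 -> 180
    RT 150: heading 180 -> 30
  ]
  -- iteration 2/3 --
  FD 7.2: (16.85,1.415) -> (23.086,5.015) [heading=30, draw]
  LT 90: heading 30 -> 120
  REPEAT 3 [
    -- iteration 1/3 --
    FD 5.1: (23.086,5.015) -> (20.536,9.431) [heading=120, draw]
    LT 150: heading 120 -> 270
    RT 150: heading 270 -> 120
    -- iteration 2/3 --
    FD 5.1: (20.536,9.431) -> (17.986,13.848) [heading=120, draw]
    LT 150: heading 120 -> 270
    RT 150: heading 270 -> 120
    -- iteration 3/3 --
    FD 5.1: (17.986,13.848) -> (15.436,18.265) [heading=120, draw]
    LT 150: heading 120 -> 270
    RT 150: heading 270 -> 120
  ]
  -- iteration 3/3 --
  FD 7.2: (15.436,18.265) -> (11.836,24.5) [heading=120, draw]
  LT 90: heading 120 -> 210
  REPEAT 3 [
    -- iteration 1/3 --
    FD 5.1: (11.836,24.5) -> (7.419,21.95) [heading=210, draw]
    LT 150: heading 210 -> 0
    RT 150: heading 0 -> 210
    -- iteration 2/3 --
    FD 5.1: (7.419,21.95) -> (3.002,19.4) [heading=210, draw]
    LT 150: heading 210 -> 0
    RT 150: heading 0 -> 210
    -- iteration 3/3 --
    FD 5.1: (3.002,19.4) -> (-1.415,16.85) [heading=210, draw]
    LT 150: heading 210 -> 0
    RT 150: heading 0 -> 210
  ]
]
FD 9.3: (-1.415,16.85) -> (-9.469,12.2) [heading=210, draw]
FD 14.5: (-9.469,12.2) -> (-22.026,4.95) [heading=210, draw]
PD: pen down
Final: pos=(-22.026,4.95), heading=210, 14 segment(s) drawn

Segment endpoints: x in {-22.026, -9.469, -1.415, 0, 3.002, 3.6, 7.419, 8.017, 11.836, 12.433, 15.436, 16.85, 17.986, 20.536, 23.086}, y in {-6.235, -3.685, -1.135, 0, 1.415, 4.95, 5.015, 9.431, 12.2, 13.848, 16.85, 18.265, 19.4, 21.95, 24.5}
xmin=-22.026, ymin=-6.235, xmax=23.086, ymax=24.5

Answer: -22.026 -6.235 23.086 24.5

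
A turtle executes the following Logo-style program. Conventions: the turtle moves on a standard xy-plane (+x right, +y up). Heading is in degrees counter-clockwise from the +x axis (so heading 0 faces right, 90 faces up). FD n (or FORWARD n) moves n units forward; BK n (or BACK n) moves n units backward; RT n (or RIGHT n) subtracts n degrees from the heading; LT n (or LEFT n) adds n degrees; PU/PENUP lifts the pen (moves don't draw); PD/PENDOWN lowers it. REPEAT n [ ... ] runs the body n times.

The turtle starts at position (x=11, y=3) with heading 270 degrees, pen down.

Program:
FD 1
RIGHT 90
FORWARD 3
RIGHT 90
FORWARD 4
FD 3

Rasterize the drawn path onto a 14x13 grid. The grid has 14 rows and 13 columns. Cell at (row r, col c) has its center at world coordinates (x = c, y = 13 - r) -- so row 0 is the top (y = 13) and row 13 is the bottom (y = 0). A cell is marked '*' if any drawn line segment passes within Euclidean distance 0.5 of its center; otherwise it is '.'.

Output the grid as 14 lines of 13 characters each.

Answer: .............
.............
.............
.............
........*....
........*....
........*....
........*....
........*....
........*....
........*..*.
........****.
.............
.............

Derivation:
Segment 0: (11,3) -> (11,2)
Segment 1: (11,2) -> (8,2)
Segment 2: (8,2) -> (8,6)
Segment 3: (8,6) -> (8,9)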